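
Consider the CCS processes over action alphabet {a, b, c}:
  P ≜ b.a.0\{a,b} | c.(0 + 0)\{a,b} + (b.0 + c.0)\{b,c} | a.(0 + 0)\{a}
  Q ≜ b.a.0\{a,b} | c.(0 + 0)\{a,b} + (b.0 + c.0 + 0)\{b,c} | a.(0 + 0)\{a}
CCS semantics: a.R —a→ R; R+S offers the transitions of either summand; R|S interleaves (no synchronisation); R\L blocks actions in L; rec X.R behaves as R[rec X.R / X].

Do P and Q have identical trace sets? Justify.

Reachable graph of P (7 states):
  m0 = b.a.0\{a,b} | c.(0 + 0)\{a,b} + (b.0 + c.0)\{b,c} | a.(0 + 0)\{a} | ··a··> m1, ··b··> m2, ··c··> m3
  m1 = (b.0 + c.0)\{b,c} | (0 + 0)\{a} | deadlocked
  m2 = a.0\{a,b} | c.(0 + 0)\{a,b} | ··a··> m4, ··c··> m5
  m3 = b.a.0\{a,b} | (0 + 0)\{a,b} | ··b··> m5
  m4 = 0\{a,b} | c.(0 + 0)\{a,b} | ··c··> m6
  m5 = a.0\{a,b} | (0 + 0)\{a,b} | ··a··> m6
  m6 = 0\{a,b} | (0 + 0)\{a,b} | deadlocked
Reachable graph of Q (7 states):
  n0 = b.a.0\{a,b} | c.(0 + 0)\{a,b} + (b.0 + c.0 + 0)\{b,c} | a.(0 + 0)\{a} | ··a··> n1, ··b··> n2, ··c··> n3
  n1 = (b.0 + c.0 + 0)\{b,c} | (0 + 0)\{a} | deadlocked
  n2 = a.0\{a,b} | c.(0 + 0)\{a,b} | ··a··> n4, ··c··> n5
  n3 = b.a.0\{a,b} | (0 + 0)\{a,b} | ··b··> n5
  n4 = 0\{a,b} | c.(0 + 0)\{a,b} | ··c··> n6
  n5 = a.0\{a,b} | (0 + 0)\{a,b} | ··a··> n6
  n6 = 0\{a,b} | (0 + 0)\{a,b} | deadlocked
Coarsest stable partition (strong bisimilarity classes):
  B0 = {m0, n0}
  B1 = {m3, n3}
  B2 = {m5, n5}
  B3 = {m1, m6, n1, n6}
  B4 = {m2, n2}
  B5 = {m4, n4}
m0 ∈ B0, n0 ∈ B0 → same block
Bisimilar ⇒ trace-equivalent.

traces(P) = traces(Q)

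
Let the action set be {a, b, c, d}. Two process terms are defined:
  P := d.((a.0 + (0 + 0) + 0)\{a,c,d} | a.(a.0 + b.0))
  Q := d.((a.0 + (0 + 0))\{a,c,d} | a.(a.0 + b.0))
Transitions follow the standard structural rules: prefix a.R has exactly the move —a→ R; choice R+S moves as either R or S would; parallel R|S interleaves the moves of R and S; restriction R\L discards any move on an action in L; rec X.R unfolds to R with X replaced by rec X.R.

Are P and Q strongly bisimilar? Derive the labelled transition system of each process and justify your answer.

LTS(P): 4 reachable states
  p0 = d.((a.0 + (0 + 0) + 0)\{a,c,d} | a.(a.0 + b.0)) has moves -d-> p1
  p1 = (a.0 + (0 + 0) + 0)\{a,c,d} | a.(a.0 + b.0) has moves -a-> p2
  p2 = (a.0 + (0 + 0) + 0)\{a,c,d} | (a.0 + b.0) has moves -a-> p3, -b-> p3
  p3 = (a.0 + (0 + 0) + 0)\{a,c,d} | 0 has moves ∅
LTS(Q): 4 reachable states
  q0 = d.((a.0 + (0 + 0))\{a,c,d} | a.(a.0 + b.0)) has moves -d-> q1
  q1 = (a.0 + (0 + 0))\{a,c,d} | a.(a.0 + b.0) has moves -a-> q2
  q2 = (a.0 + (0 + 0))\{a,c,d} | (a.0 + b.0) has moves -a-> q3, -b-> q3
  q3 = (a.0 + (0 + 0))\{a,c,d} | 0 has moves ∅
Bisimilarity quotient blocks:
  B0 = {p0, q0}
  B1 = {p1, q1}
  B2 = {p2, q2}
  B3 = {p3, q3}
p0 ∈ B0, q0 ∈ B0 → same block

bisimilar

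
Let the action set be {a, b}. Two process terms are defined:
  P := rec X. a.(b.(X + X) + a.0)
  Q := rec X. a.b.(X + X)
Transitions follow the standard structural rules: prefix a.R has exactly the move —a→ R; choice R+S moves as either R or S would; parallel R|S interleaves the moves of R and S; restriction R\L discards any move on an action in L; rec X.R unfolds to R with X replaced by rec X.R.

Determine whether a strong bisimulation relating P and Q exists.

not bisimilar

LTS(P): 4 reachable states
  s0 = rec X. a.(b.(X + X) + a.0) | =a=> s1
  s1 = b.((rec X. a.(b.(X + X) + a.0)) + (rec X. a.(b.(X + X) + a.0))) + a.0 | =a=> s2, =b=> s3
  s2 = 0 | deadlocked
  s3 = (rec X. a.(b.(X + X) + a.0)) + (rec X. a.(b.(X + X) + a.0)) | =a=> s1
LTS(Q): 3 reachable states
  t0 = rec X. a.b.(X + X) | =a=> t1
  t1 = b.((rec X. a.b.(X + X)) + (rec X. a.b.(X + X))) | =b=> t2
  t2 = (rec X. a.b.(X + X)) + (rec X. a.b.(X + X)) | =a=> t1
Partition-refinement fixed point:
  B0 = {s0, s3}
  B1 = {s1}
  B2 = {s2}
  B3 = {t0, t2}
  B4 = {t1}
s0 ∈ B0, t0 ∈ B3 → different blocks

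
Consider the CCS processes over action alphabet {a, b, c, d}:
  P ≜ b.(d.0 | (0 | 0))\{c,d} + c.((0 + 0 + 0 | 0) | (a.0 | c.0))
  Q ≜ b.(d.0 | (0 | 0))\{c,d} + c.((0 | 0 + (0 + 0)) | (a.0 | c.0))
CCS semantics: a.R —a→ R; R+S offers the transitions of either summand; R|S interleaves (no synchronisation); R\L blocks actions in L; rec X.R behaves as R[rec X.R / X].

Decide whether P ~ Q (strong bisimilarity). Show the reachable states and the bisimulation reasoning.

YES

LTS(P): 6 reachable states
  p0 = b.(d.0 | (0 | 0))\{c,d} + c.((0 + 0 + 0 | 0) | (a.0 | c.0)) ⊢ —b→ p1, —c→ p2
  p1 = (d.0 | (0 | 0))\{c,d} ⊢ ∅
  p2 = (0 + 0 + 0 | 0) | (a.0 | c.0) ⊢ —a→ p3, —c→ p4
  p3 = (0 + 0 + 0 | 0) | (0 | c.0) ⊢ —c→ p5
  p4 = (0 + 0 + 0 | 0) | (a.0 | 0) ⊢ —a→ p5
  p5 = (0 + 0 + 0 | 0) | (0 | 0) ⊢ ∅
LTS(Q): 6 reachable states
  q0 = b.(d.0 | (0 | 0))\{c,d} + c.((0 | 0 + (0 + 0)) | (a.0 | c.0)) ⊢ —b→ q1, —c→ q2
  q1 = (d.0 | (0 | 0))\{c,d} ⊢ ∅
  q2 = (0 | 0 + (0 + 0)) | (a.0 | c.0) ⊢ —a→ q3, —c→ q4
  q3 = (0 | 0 + (0 + 0)) | (0 | c.0) ⊢ —c→ q5
  q4 = (0 | 0 + (0 + 0)) | (a.0 | 0) ⊢ —a→ q5
  q5 = (0 | 0 + (0 + 0)) | (0 | 0) ⊢ ∅
Coarsest stable partition (strong bisimilarity classes):
  B0 = {p0, q0}
  B1 = {p2, q2}
  B2 = {p4, q4}
  B3 = {p1, p5, q1, q5}
  B4 = {p3, q3}
p0 ∈ B0, q0 ∈ B0 → same block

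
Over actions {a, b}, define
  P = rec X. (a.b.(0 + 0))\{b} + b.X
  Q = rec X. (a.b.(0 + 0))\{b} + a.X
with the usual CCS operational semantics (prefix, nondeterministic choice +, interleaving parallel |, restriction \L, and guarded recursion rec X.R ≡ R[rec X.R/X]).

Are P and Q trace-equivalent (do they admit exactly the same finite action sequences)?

NO — witness ⟨b⟩

LTS(P): 2 reachable states
  m0 = rec X. (a.b.(0 + 0))\{b} + b.X ⊢ —a→ m1, —b→ m0
  m1 = (b.(0 + 0))\{b} ⊢ stopped
LTS(Q): 2 reachable states
  n0 = rec X. (a.b.(0 + 0))\{b} + a.X ⊢ —a→ n0, —a→ n1
  n1 = (b.(0 + 0))\{b} ⊢ stopped
Trace ⟨b⟩ through P, begin at {m0}:
  [1] b ⇒ {m0}
  ✓ P
Trace ⟨b⟩ through Q, begin at {n0}:
  [1] b ⇒ no successor for Q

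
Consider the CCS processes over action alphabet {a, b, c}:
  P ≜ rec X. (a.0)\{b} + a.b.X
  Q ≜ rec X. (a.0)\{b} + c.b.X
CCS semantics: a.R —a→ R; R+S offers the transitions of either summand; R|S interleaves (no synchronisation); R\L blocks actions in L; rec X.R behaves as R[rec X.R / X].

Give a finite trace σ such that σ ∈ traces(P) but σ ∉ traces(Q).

ab

P's transition system — 3 states:
  m0 = rec X. (a.0)\{b} + a.b.X → --a--▸ m1, --a--▸ m2
  m1 = 0\{b} → deadlocked
  m2 = b.(rec X. (a.0)\{b} + a.b.X) → --b--▸ m0
Q's transition system — 3 states:
  n0 = rec X. (a.0)\{b} + c.b.X → --a--▸ n1, --c--▸ n2
  n1 = 0\{b} → deadlocked
  n2 = b.(rec X. (a.0)\{b} + c.b.X) → --b--▸ n0
Run σ = ⟨ab⟩ on P: start {m0}
  step 1 (a): {m1, m2}
  step 2 (b): {m0}
  P completes σ.
Run σ = ⟨ab⟩ on Q: start {n0}
  step 1 (a): {n1}
  step 2 (b): no successor for Q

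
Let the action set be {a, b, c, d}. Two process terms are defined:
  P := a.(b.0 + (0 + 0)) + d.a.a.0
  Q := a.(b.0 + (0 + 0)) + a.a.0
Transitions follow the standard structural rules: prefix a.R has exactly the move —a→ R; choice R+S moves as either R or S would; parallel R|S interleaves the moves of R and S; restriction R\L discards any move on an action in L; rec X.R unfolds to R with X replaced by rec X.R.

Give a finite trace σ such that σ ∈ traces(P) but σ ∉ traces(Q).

d

Reachable graph of P (5 states):
  s0 = a.(b.0 + (0 + 0)) + d.a.a.0 | —a→ s1, —d→ s2
  s1 = b.0 + (0 + 0) | —b→ s3
  s2 = a.a.0 | —a→ s4
  s3 = 0 | ·
  s4 = a.0 | —a→ s3
Reachable graph of Q (4 states):
  t0 = a.(b.0 + (0 + 0)) + a.a.0 | —a→ t1, —a→ t2
  t1 = a.0 | —a→ t3
  t2 = b.0 + (0 + 0) | —b→ t3
  t3 = 0 | ·
Run σ = ⟨d⟩ on P: start {s0}
  [1] d ⇒ {s2}
  P completes σ.
Run σ = ⟨d⟩ on Q: start {t0}
  [1] d ⇒ ∅  — Q cannot continue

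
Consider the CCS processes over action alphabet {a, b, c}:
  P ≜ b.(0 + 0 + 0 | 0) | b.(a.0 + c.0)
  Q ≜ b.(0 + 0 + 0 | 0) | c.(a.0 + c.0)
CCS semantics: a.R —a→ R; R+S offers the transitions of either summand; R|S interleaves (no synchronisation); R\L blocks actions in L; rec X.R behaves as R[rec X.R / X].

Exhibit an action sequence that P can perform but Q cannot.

bb

LTS(P): 6 reachable states
  u0 = b.(0 + 0 + 0 | 0) | b.(a.0 + c.0) has moves —b→ u1, —b→ u2
  u1 = (0 + 0 + 0 | 0) | b.(a.0 + c.0) has moves —b→ u3
  u2 = b.(0 + 0 + 0 | 0) | (a.0 + c.0) has moves —a→ u4, —b→ u3, —c→ u4
  u3 = (0 + 0 + 0 | 0) | (a.0 + c.0) has moves —a→ u5, —c→ u5
  u4 = b.(0 + 0 + 0 | 0) | 0 has moves —b→ u5
  u5 = (0 + 0 + 0 | 0) | 0 has moves ∅
LTS(Q): 6 reachable states
  v0 = b.(0 + 0 + 0 | 0) | c.(a.0 + c.0) has moves —b→ v1, —c→ v2
  v1 = (0 + 0 + 0 | 0) | c.(a.0 + c.0) has moves —c→ v3
  v2 = b.(0 + 0 + 0 | 0) | (a.0 + c.0) has moves —a→ v4, —b→ v3, —c→ v4
  v3 = (0 + 0 + 0 | 0) | (a.0 + c.0) has moves —a→ v5, —c→ v5
  v4 = b.(0 + 0 + 0 | 0) | 0 has moves —b→ v5
  v5 = (0 + 0 + 0 | 0) | 0 has moves ∅
Trace ⟨bb⟩ through P, begin at {u0}:
  [1] b ⇒ {u1, u2}
  [2] b ⇒ {u3}
  ✓ P
Trace ⟨bb⟩ through Q, begin at {v0}:
  [1] b ⇒ {v1}
  [2] b ⇒ ∅ (Q stuck)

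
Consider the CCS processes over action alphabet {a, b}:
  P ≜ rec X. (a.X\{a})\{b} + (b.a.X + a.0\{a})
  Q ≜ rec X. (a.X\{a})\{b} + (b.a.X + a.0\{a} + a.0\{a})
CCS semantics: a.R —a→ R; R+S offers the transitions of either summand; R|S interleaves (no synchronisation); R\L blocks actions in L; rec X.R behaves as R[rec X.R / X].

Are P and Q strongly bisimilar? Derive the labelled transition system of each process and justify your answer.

YES

Reachable graph of P (4 states):
  p0 = rec X. (a.X\{a})\{b} + (b.a.X + a.0\{a}) has moves ··a··> p1, ··a··> p2, ··b··> p3
  p1 = (rec X. (a.X\{a})\{b} + (b.a.X + a.0\{a}))\{a}\{b} has moves stopped
  p2 = 0\{a} has moves stopped
  p3 = a.(rec X. (a.X\{a})\{b} + (b.a.X + a.0\{a})) has moves ··a··> p0
Reachable graph of Q (4 states):
  q0 = rec X. (a.X\{a})\{b} + (b.a.X + a.0\{a} + a.0\{a}) has moves ··a··> q1, ··a··> q2, ··b··> q3
  q1 = (rec X. (a.X\{a})\{b} + (b.a.X + a.0\{a} + a.0\{a}))\{a}\{b} has moves stopped
  q2 = 0\{a} has moves stopped
  q3 = a.(rec X. (a.X\{a})\{b} + (b.a.X + a.0\{a} + a.0\{a})) has moves ··a··> q0
Bisimilarity quotient blocks:
  B0 = {p0, q0}
  B1 = {p1, p2, q1, q2}
  B2 = {p3, q3}
p0 ∈ B0, q0 ∈ B0 → same block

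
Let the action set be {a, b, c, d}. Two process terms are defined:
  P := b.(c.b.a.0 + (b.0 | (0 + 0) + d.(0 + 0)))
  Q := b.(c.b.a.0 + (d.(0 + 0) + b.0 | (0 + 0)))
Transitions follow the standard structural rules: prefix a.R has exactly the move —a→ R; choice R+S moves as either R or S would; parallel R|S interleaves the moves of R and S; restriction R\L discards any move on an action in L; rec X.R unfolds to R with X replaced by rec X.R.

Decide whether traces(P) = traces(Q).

YES

Reachable graph of P (7 states):
  p0 = b.(c.b.a.0 + (b.0 | (0 + 0) + d.(0 + 0))) has moves ··b··> p1
  p1 = c.b.a.0 + (b.0 | (0 + 0) + d.(0 + 0)) has moves ··b··> p2, ··c··> p3, ··d··> p4
  p2 = 0 | (0 + 0) has moves ∅
  p3 = b.a.0 has moves ··b··> p5
  p4 = 0 + 0 has moves ∅
  p5 = a.0 has moves ··a··> p6
  p6 = 0 has moves ∅
Reachable graph of Q (7 states):
  q0 = b.(c.b.a.0 + (d.(0 + 0) + b.0 | (0 + 0))) has moves ··b··> q1
  q1 = c.b.a.0 + (d.(0 + 0) + b.0 | (0 + 0)) has moves ··b··> q2, ··c··> q3, ··d··> q4
  q2 = 0 | (0 + 0) has moves ∅
  q3 = b.a.0 has moves ··b··> q5
  q4 = 0 + 0 has moves ∅
  q5 = a.0 has moves ··a··> q6
  q6 = 0 has moves ∅
Partition-refinement fixed point:
  B0 = {p0, q0}
  B1 = {p1, q1}
  B2 = {p2, p4, p6, q2, q4, q6}
  B3 = {p3, q3}
  B4 = {p5, q5}
p0 ∈ B0, q0 ∈ B0 → same block
Bisimilar ⇒ trace-equivalent.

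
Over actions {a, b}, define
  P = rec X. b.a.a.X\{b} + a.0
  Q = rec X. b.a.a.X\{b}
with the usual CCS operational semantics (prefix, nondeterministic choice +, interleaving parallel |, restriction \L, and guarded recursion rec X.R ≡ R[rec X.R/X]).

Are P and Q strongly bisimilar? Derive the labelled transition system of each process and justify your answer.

NO

Reachable graph of P (6 states):
  p0 = rec X. b.a.a.X\{b} + a.0 → --a--▸ p1, --b--▸ p2
  p1 = 0 → ·
  p2 = a.a.(rec X. b.a.a.X\{b} + a.0)\{b} → --a--▸ p3
  p3 = a.(rec X. b.a.a.X\{b} + a.0)\{b} → --a--▸ p4
  p4 = (rec X. b.a.a.X\{b} + a.0)\{b} → --a--▸ p5
  p5 = 0\{b} → ·
Reachable graph of Q (4 states):
  q0 = rec X. b.a.a.X\{b} → --b--▸ q1
  q1 = a.a.(rec X. b.a.a.X\{b})\{b} → --a--▸ q2
  q2 = a.(rec X. b.a.a.X\{b})\{b} → --a--▸ q3
  q3 = (rec X. b.a.a.X\{b})\{b} → ·
Bisimilarity quotient blocks:
  B0 = {p0}
  B1 = {p1, p5, q3}
  B2 = {p2}
  B3 = {p3, q1}
  B4 = {p4, q2}
  B5 = {q0}
p0 ∈ B0, q0 ∈ B5 → different blocks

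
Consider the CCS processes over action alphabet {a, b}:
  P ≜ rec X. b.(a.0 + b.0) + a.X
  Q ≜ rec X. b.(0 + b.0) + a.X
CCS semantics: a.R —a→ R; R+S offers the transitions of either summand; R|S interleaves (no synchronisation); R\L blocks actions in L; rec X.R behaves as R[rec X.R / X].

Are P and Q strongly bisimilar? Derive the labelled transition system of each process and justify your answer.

Reachable graph of P (3 states):
  s0 = rec X. b.(a.0 + b.0) + a.X has moves —a→ s0, —b→ s1
  s1 = a.0 + b.0 has moves —a→ s2, —b→ s2
  s2 = 0 has moves deadlocked
Reachable graph of Q (3 states):
  t0 = rec X. b.(0 + b.0) + a.X has moves —a→ t0, —b→ t1
  t1 = 0 + b.0 has moves —b→ t2
  t2 = 0 has moves deadlocked
Coarsest stable partition (strong bisimilarity classes):
  B0 = {s0}
  B1 = {s1}
  B2 = {s2, t2}
  B3 = {t0}
  B4 = {t1}
s0 ∈ B0, t0 ∈ B3 → different blocks

P ≁ Q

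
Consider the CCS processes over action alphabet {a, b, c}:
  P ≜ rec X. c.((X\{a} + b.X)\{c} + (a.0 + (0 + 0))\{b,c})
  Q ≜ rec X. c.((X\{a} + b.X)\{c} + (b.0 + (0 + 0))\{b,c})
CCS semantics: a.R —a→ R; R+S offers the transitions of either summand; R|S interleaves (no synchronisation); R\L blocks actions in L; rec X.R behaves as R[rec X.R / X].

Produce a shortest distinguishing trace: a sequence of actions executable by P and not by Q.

Reachable graph of P (4 states):
  s0 = rec X. c.((X\{a} + b.X)\{c} + (a.0 + (0 + 0))\{b,c}) → —c→ s1
  s1 = ((rec X. c.((X\{a} + b.X)\{c} + (a.0 + (0 + 0))\{b,c}))\{a} + b.(rec X. c.((X\{a} + b.X)\{c} + (a.0 + (0 + 0))\{b,c})))\{c} + (a.0 + (0 + 0))\{b,c} → —a→ s2, —b→ s3
  s2 = 0\{b,c} → ∅
  s3 = (rec X. c.((X\{a} + b.X)\{c} + (a.0 + (0 + 0))\{b,c}))\{c} → ∅
Reachable graph of Q (3 states):
  t0 = rec X. c.((X\{a} + b.X)\{c} + (b.0 + (0 + 0))\{b,c}) → —c→ t1
  t1 = ((rec X. c.((X\{a} + b.X)\{c} + (b.0 + (0 + 0))\{b,c}))\{a} + b.(rec X. c.((X\{a} + b.X)\{c} + (b.0 + (0 + 0))\{b,c})))\{c} + (b.0 + (0 + 0))\{b,c} → —b→ t2
  t2 = (rec X. c.((X\{a} + b.X)\{c} + (b.0 + (0 + 0))\{b,c}))\{c} → ∅
Run σ = ⟨ca⟩ on P: start {s0}
  [1] c ⇒ {s1}
  [2] a ⇒ {s2}
  — P admits the full trace.
Run σ = ⟨ca⟩ on Q: start {t0}
  [1] c ⇒ {t1}
  [2] a ⇒ ∅  — Q cannot continue

ca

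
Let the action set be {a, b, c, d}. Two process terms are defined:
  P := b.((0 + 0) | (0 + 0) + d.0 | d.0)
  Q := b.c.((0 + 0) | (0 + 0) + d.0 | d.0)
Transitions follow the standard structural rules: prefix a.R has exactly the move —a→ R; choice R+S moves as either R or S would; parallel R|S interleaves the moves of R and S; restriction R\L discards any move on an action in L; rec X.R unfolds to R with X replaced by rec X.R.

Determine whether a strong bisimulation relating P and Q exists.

LTS(P): 5 reachable states
  p0 = b.((0 + 0) | (0 + 0) + d.0 | d.0) | ··b··> p1
  p1 = (0 + 0) | (0 + 0) + d.0 | d.0 | ··d··> p2, ··d··> p3
  p2 = 0 | d.0 | ··d··> p4
  p3 = d.0 | 0 | ··d··> p4
  p4 = 0 | 0 | stopped
LTS(Q): 6 reachable states
  q0 = b.c.((0 + 0) | (0 + 0) + d.0 | d.0) | ··b··> q1
  q1 = c.((0 + 0) | (0 + 0) + d.0 | d.0) | ··c··> q2
  q2 = (0 + 0) | (0 + 0) + d.0 | d.0 | ··d··> q3, ··d··> q4
  q3 = 0 | d.0 | ··d··> q5
  q4 = d.0 | 0 | ··d··> q5
  q5 = 0 | 0 | stopped
Partition-refinement fixed point:
  B0 = {p0}
  B1 = {p1, q2}
  B2 = {p2, p3, q3, q4}
  B3 = {p4, q5}
  B4 = {q0}
  B5 = {q1}
p0 ∈ B0, q0 ∈ B4 → different blocks

P ≁ Q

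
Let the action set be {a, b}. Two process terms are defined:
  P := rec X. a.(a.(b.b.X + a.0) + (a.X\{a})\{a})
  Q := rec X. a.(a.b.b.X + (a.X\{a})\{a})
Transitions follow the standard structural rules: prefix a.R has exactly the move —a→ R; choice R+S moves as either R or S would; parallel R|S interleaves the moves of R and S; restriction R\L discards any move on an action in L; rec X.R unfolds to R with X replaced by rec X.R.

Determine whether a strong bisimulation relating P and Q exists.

Reachable graph of P (5 states):
  u0 = rec X. a.(a.(b.b.X + a.0) + (a.X\{a})\{a}) → —a→ u1
  u1 = a.(b.b.(rec X. a.(a.(b.b.X + a.0) + (a.X\{a})\{a})) + a.0) + (a.(rec X. a.(a.(b.b.X + a.0) + (a.X\{a})\{a}))\{a})\{a} → —a→ u2
  u2 = b.b.(rec X. a.(a.(b.b.X + a.0) + (a.X\{a})\{a})) + a.0 → —a→ u3, —b→ u4
  u3 = 0 → ·
  u4 = b.(rec X. a.(a.(b.b.X + a.0) + (a.X\{a})\{a})) → —b→ u0
Reachable graph of Q (4 states):
  v0 = rec X. a.(a.b.b.X + (a.X\{a})\{a}) → —a→ v1
  v1 = a.b.b.(rec X. a.(a.b.b.X + (a.X\{a})\{a})) + (a.(rec X. a.(a.b.b.X + (a.X\{a})\{a}))\{a})\{a} → —a→ v2
  v2 = b.b.(rec X. a.(a.b.b.X + (a.X\{a})\{a})) → —b→ v3
  v3 = b.(rec X. a.(a.b.b.X + (a.X\{a})\{a})) → —b→ v0
Partition-refinement fixed point:
  B0 = {u0}
  B1 = {u1}
  B2 = {u2}
  B3 = {u3}
  B4 = {u4}
  B5 = {v0}
  B6 = {v1}
  B7 = {v2}
  B8 = {v3}
u0 ∈ B0, v0 ∈ B5 → different blocks

not bisimilar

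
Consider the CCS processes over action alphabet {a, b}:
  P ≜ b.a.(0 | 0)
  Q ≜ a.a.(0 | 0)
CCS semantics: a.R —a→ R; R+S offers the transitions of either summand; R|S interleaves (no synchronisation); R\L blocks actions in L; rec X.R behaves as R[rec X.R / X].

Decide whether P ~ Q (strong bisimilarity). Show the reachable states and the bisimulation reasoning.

P ≁ Q

Reachable graph of P (3 states):
  s0 = b.a.(0 | 0) ⊢ —b→ s1
  s1 = a.(0 | 0) ⊢ —a→ s2
  s2 = 0 | 0 ⊢ stopped
Reachable graph of Q (3 states):
  t0 = a.a.(0 | 0) ⊢ —a→ t1
  t1 = a.(0 | 0) ⊢ —a→ t2
  t2 = 0 | 0 ⊢ stopped
Partition-refinement fixed point:
  B0 = {s0}
  B1 = {s1, t1}
  B2 = {s2, t2}
  B3 = {t0}
s0 ∈ B0, t0 ∈ B3 → different blocks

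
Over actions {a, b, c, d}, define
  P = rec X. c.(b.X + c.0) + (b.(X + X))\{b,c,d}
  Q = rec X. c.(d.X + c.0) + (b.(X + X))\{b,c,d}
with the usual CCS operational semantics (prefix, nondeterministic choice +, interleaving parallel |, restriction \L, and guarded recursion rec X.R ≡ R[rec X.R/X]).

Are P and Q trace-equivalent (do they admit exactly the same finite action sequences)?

P's transition system — 3 states:
  p0 = rec X. c.(b.X + c.0) + (b.(X + X))\{b,c,d} has moves ··c··> p1
  p1 = b.(rec X. c.(b.X + c.0) + (b.(X + X))\{b,c,d}) + c.0 has moves ··b··> p0, ··c··> p2
  p2 = 0 has moves (no moves)
Q's transition system — 3 states:
  q0 = rec X. c.(d.X + c.0) + (b.(X + X))\{b,c,d} has moves ··c··> q1
  q1 = d.(rec X. c.(d.X + c.0) + (b.(X + X))\{b,c,d}) + c.0 has moves ··c··> q2, ··d··> q0
  q2 = 0 has moves (no moves)
Run σ = ⟨cb⟩ on P: start {p0}
  step 1 (c): {p1}
  step 2 (b): {p0}
  ✓ P
Run σ = ⟨cb⟩ on Q: start {q0}
  step 1 (c): {q1}
  step 2 (b): ∅  — Q cannot continue

NO — witness ⟨cb⟩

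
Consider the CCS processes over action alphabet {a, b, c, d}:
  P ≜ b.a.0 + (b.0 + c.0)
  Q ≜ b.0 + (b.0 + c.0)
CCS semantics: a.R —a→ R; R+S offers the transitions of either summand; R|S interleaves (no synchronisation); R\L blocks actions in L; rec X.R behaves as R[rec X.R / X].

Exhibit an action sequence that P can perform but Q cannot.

ba

LTS(P): 3 reachable states
  m0 = b.a.0 + (b.0 + c.0) ⊢ —b→ m1, —b→ m2, —c→ m1
  m1 = 0 ⊢ (no moves)
  m2 = a.0 ⊢ —a→ m1
LTS(Q): 2 reachable states
  n0 = b.0 + (b.0 + c.0) ⊢ —b→ n1, —c→ n1
  n1 = 0 ⊢ (no moves)
Run σ = ⟨ba⟩ on P: start {m0}
  step 1 (b): {m1, m2}
  step 2 (a): {m1}
  ✓ P
Run σ = ⟨ba⟩ on Q: start {n0}
  step 1 (b): {n1}
  step 2 (a): ∅  — Q cannot continue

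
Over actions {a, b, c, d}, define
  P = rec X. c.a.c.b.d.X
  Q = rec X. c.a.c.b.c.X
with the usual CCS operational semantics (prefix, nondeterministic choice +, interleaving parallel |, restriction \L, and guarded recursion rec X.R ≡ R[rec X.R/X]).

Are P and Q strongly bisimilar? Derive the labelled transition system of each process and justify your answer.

P ≁ Q

LTS(P): 5 reachable states
  m0 = rec X. c.a.c.b.d.X → —c→ m1
  m1 = a.c.b.d.(rec X. c.a.c.b.d.X) → —a→ m2
  m2 = c.b.d.(rec X. c.a.c.b.d.X) → —c→ m3
  m3 = b.d.(rec X. c.a.c.b.d.X) → —b→ m4
  m4 = d.(rec X. c.a.c.b.d.X) → —d→ m0
LTS(Q): 5 reachable states
  n0 = rec X. c.a.c.b.c.X → —c→ n1
  n1 = a.c.b.c.(rec X. c.a.c.b.c.X) → —a→ n2
  n2 = c.b.c.(rec X. c.a.c.b.c.X) → —c→ n3
  n3 = b.c.(rec X. c.a.c.b.c.X) → —b→ n4
  n4 = c.(rec X. c.a.c.b.c.X) → —c→ n0
Bisimilarity quotient blocks:
  B0 = {m0}
  B1 = {m1}
  B2 = {m2}
  B3 = {m3}
  B4 = {m4}
  B5 = {n0}
  B6 = {n1}
  B7 = {n2}
  B8 = {n3}
  B9 = {n4}
m0 ∈ B0, n0 ∈ B5 → different blocks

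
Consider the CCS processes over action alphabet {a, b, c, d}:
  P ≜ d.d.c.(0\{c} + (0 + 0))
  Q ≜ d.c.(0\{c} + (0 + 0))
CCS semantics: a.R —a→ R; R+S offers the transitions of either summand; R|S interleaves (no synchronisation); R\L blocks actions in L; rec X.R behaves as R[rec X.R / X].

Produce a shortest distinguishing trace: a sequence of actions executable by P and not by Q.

Reachable graph of P (4 states):
  u0 = d.d.c.(0\{c} + (0 + 0)) has moves --d--▸ u1
  u1 = d.c.(0\{c} + (0 + 0)) has moves --d--▸ u2
  u2 = c.(0\{c} + (0 + 0)) has moves --c--▸ u3
  u3 = 0\{c} + (0 + 0) has moves ∅
Reachable graph of Q (3 states):
  v0 = d.c.(0\{c} + (0 + 0)) has moves --d--▸ v1
  v1 = c.(0\{c} + (0 + 0)) has moves --c--▸ v2
  v2 = 0\{c} + (0 + 0) has moves ∅
Run σ = ⟨dd⟩ on P: start {u0}
  step 1 (d): {u1}
  step 2 (d): {u2}
  P completes σ.
Run σ = ⟨dd⟩ on Q: start {v0}
  step 1 (d): {v1}
  step 2 (d): ∅  — Q cannot continue

dd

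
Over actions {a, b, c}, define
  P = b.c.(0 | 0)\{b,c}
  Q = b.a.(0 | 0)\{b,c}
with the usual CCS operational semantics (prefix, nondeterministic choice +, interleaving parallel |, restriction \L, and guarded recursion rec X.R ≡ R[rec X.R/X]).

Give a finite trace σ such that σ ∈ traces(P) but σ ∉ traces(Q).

P's transition system — 3 states:
  s0 = b.c.(0 | 0)\{b,c} → -b-> s1
  s1 = c.(0 | 0)\{b,c} → -c-> s2
  s2 = (0 | 0)\{b,c} → stopped
Q's transition system — 3 states:
  t0 = b.a.(0 | 0)\{b,c} → -b-> t1
  t1 = a.(0 | 0)\{b,c} → -a-> t2
  t2 = (0 | 0)\{b,c} → stopped
Executing bc from P (initial set {s0}):
  after b @ step 1: {s1}
  after c @ step 2: {s2}
  — P admits the full trace.
Executing bc from Q (initial set {t0}):
  after b @ step 1: {t1}
  after c @ step 2: ∅ (Q stuck)

bc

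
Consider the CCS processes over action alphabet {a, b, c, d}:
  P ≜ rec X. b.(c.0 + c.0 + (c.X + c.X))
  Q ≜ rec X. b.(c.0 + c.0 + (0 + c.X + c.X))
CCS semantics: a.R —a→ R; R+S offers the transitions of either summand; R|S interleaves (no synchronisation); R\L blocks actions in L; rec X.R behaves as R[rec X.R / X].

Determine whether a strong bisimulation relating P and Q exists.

bisimilar

P's transition system — 3 states:
  m0 = rec X. b.(c.0 + c.0 + (c.X + c.X)) has moves -b-> m1
  m1 = c.0 + c.0 + (c.(rec X. b.(c.0 + c.0 + (c.X + c.X))) + c.(rec X. b.(c.0 + c.0 + (c.X + c.X)))) has moves -c-> m0, -c-> m2
  m2 = 0 has moves (no moves)
Q's transition system — 3 states:
  n0 = rec X. b.(c.0 + c.0 + (0 + c.X + c.X)) has moves -b-> n1
  n1 = c.0 + c.0 + (0 + c.(rec X. b.(c.0 + c.0 + (0 + c.X + c.X))) + c.(rec X. b.(c.0 + c.0 + (0 + c.X + c.X)))) has moves -c-> n0, -c-> n2
  n2 = 0 has moves (no moves)
Partition-refinement fixed point:
  B0 = {m0, n0}
  B1 = {m1, n1}
  B2 = {m2, n2}
m0 ∈ B0, n0 ∈ B0 → same block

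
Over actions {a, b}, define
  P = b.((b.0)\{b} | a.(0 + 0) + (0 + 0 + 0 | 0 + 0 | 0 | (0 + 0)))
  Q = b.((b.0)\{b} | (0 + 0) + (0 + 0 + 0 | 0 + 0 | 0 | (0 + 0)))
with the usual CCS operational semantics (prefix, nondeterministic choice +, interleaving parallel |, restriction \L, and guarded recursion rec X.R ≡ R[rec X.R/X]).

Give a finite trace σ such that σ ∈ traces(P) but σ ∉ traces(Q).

LTS(P): 3 reachable states
  p0 = b.((b.0)\{b} | a.(0 + 0) + (0 + 0 + 0 | 0 + 0 | 0 | (0 + 0))) | ··b··> p1
  p1 = (b.0)\{b} | a.(0 + 0) + (0 + 0 + 0 | 0 + 0 | 0 | (0 + 0)) | ··a··> p2
  p2 = (b.0)\{b} | (0 + 0) | stopped
LTS(Q): 2 reachable states
  q0 = b.((b.0)\{b} | (0 + 0) + (0 + 0 + 0 | 0 + 0 | 0 | (0 + 0))) | ··b··> q1
  q1 = (b.0)\{b} | (0 + 0) + (0 + 0 + 0 | 0 + 0 | 0 | (0 + 0)) | stopped
Run σ = ⟨ba⟩ on P: start {p0}
  after b @ step 1: {p1}
  after a @ step 2: {p2}
  P completes σ.
Run σ = ⟨ba⟩ on Q: start {q0}
  after b @ step 1: {q1}
  after a @ step 2: ∅  — Q cannot continue

ba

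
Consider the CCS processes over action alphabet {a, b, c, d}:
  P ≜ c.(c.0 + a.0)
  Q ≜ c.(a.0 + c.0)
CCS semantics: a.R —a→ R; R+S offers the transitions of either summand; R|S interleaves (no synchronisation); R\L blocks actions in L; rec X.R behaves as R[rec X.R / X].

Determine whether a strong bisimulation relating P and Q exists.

P ~ Q

LTS(P): 3 reachable states
  p0 = c.(c.0 + a.0) → =c=> p1
  p1 = c.0 + a.0 → =a=> p2, =c=> p2
  p2 = 0 → ∅
LTS(Q): 3 reachable states
  q0 = c.(a.0 + c.0) → =c=> q1
  q1 = a.0 + c.0 → =a=> q2, =c=> q2
  q2 = 0 → ∅
Bisimilarity quotient blocks:
  B0 = {p0, q0}
  B1 = {p1, q1}
  B2 = {p2, q2}
p0 ∈ B0, q0 ∈ B0 → same block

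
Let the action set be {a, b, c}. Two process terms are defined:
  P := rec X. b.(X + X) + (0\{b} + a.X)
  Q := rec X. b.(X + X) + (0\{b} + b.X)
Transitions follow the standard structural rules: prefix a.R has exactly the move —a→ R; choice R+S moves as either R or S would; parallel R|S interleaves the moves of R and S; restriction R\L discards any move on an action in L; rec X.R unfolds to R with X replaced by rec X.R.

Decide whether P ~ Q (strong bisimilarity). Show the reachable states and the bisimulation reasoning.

P ≁ Q

P's transition system — 2 states:
  s0 = rec X. b.(X + X) + (0\{b} + a.X) :: =a=> s0, =b=> s1
  s1 = (rec X. b.(X + X) + (0\{b} + a.X)) + (rec X. b.(X + X) + (0\{b} + a.X)) :: =a=> s0, =b=> s1
Q's transition system — 2 states:
  t0 = rec X. b.(X + X) + (0\{b} + b.X) :: =b=> t0, =b=> t1
  t1 = (rec X. b.(X + X) + (0\{b} + b.X)) + (rec X. b.(X + X) + (0\{b} + b.X)) :: =b=> t0, =b=> t1
Partition-refinement fixed point:
  B0 = {s0, s1}
  B1 = {t0, t1}
s0 ∈ B0, t0 ∈ B1 → different blocks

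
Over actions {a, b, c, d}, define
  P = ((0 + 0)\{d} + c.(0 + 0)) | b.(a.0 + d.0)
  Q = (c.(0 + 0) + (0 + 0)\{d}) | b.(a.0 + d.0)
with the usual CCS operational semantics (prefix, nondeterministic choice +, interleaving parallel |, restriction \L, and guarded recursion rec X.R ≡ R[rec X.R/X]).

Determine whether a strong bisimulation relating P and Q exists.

P ~ Q

P's transition system — 6 states:
  m0 = ((0 + 0)\{d} + c.(0 + 0)) | b.(a.0 + d.0) ⊢ =b=> m1, =c=> m2
  m1 = ((0 + 0)\{d} + c.(0 + 0)) | (a.0 + d.0) ⊢ =a=> m3, =c=> m4, =d=> m3
  m2 = (0 + 0) | b.(a.0 + d.0) ⊢ =b=> m4
  m3 = ((0 + 0)\{d} + c.(0 + 0)) | 0 ⊢ =c=> m5
  m4 = (0 + 0) | (a.0 + d.0) ⊢ =a=> m5, =d=> m5
  m5 = (0 + 0) | 0 ⊢ stopped
Q's transition system — 6 states:
  n0 = (c.(0 + 0) + (0 + 0)\{d}) | b.(a.0 + d.0) ⊢ =b=> n1, =c=> n2
  n1 = (c.(0 + 0) + (0 + 0)\{d}) | (a.0 + d.0) ⊢ =a=> n3, =c=> n4, =d=> n3
  n2 = (0 + 0) | b.(a.0 + d.0) ⊢ =b=> n4
  n3 = (c.(0 + 0) + (0 + 0)\{d}) | 0 ⊢ =c=> n5
  n4 = (0 + 0) | (a.0 + d.0) ⊢ =a=> n5, =d=> n5
  n5 = (0 + 0) | 0 ⊢ stopped
Bisimilarity quotient blocks:
  B0 = {m0, n0}
  B1 = {m1, n1}
  B2 = {m3, n3}
  B3 = {m5, n5}
  B4 = {m4, n4}
  B5 = {m2, n2}
m0 ∈ B0, n0 ∈ B0 → same block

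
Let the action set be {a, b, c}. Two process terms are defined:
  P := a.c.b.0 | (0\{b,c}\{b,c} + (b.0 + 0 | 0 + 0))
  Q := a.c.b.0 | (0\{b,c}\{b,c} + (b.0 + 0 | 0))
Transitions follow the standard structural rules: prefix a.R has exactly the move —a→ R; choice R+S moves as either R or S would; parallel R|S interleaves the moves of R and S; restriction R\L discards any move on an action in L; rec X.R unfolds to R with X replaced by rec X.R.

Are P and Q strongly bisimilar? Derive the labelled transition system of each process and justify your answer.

bisimilar

P's transition system — 8 states:
  u0 = a.c.b.0 | (0\{b,c}\{b,c} + (b.0 + 0 | 0 + 0)) :: —a→ u1, —b→ u2
  u1 = c.b.0 | (0\{b,c}\{b,c} + (b.0 + 0 | 0 + 0)) :: —b→ u3, —c→ u4
  u2 = a.c.b.0 | 0 :: —a→ u3
  u3 = c.b.0 | 0 :: —c→ u5
  u4 = b.0 | (0\{b,c}\{b,c} + (b.0 + 0 | 0 + 0)) :: —b→ u5, —b→ u6
  u5 = b.0 | 0 :: —b→ u7
  u6 = 0 | (0\{b,c}\{b,c} + (b.0 + 0 | 0 + 0)) :: —b→ u7
  u7 = 0 | 0 :: ∅
Q's transition system — 8 states:
  v0 = a.c.b.0 | (0\{b,c}\{b,c} + (b.0 + 0 | 0)) :: —a→ v1, —b→ v2
  v1 = c.b.0 | (0\{b,c}\{b,c} + (b.0 + 0 | 0)) :: —b→ v3, —c→ v4
  v2 = a.c.b.0 | 0 :: —a→ v3
  v3 = c.b.0 | 0 :: —c→ v5
  v4 = b.0 | (0\{b,c}\{b,c} + (b.0 + 0 | 0)) :: —b→ v5, —b→ v6
  v5 = b.0 | 0 :: —b→ v7
  v6 = 0 | (0\{b,c}\{b,c} + (b.0 + 0 | 0)) :: —b→ v7
  v7 = 0 | 0 :: ∅
Coarsest stable partition (strong bisimilarity classes):
  B0 = {u0, v0}
  B1 = {u2, v2}
  B2 = {u3, v3}
  B3 = {u5, u6, v5, v6}
  B4 = {u7, v7}
  B5 = {u1, v1}
  B6 = {u4, v4}
u0 ∈ B0, v0 ∈ B0 → same block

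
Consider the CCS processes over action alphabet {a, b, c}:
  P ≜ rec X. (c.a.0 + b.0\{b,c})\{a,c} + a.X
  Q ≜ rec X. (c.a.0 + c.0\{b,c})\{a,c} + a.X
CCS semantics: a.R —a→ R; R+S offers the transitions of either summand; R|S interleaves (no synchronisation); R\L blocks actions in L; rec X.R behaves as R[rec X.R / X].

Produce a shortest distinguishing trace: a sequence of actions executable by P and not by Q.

b

P's transition system — 2 states:
  p0 = rec X. (c.a.0 + b.0\{b,c})\{a,c} + a.X has moves -a-> p0, -b-> p1
  p1 = 0\{b,c}\{a,c} has moves stopped
Q's transition system — 1 states:
  q0 = rec X. (c.a.0 + c.0\{b,c})\{a,c} + a.X has moves -a-> q0
Executing b from P (initial set {p0}):
  step 1 (b): {p1}
  ✓ P
Executing b from Q (initial set {q0}):
  step 1 (b): ∅ (Q stuck)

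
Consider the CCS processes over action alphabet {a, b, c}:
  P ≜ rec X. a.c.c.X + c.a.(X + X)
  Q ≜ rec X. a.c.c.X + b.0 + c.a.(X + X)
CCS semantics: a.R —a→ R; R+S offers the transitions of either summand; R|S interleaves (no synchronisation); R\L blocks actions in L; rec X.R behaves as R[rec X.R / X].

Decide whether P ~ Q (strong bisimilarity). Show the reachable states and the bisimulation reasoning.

P ≁ Q

P's transition system — 5 states:
  p0 = rec X. a.c.c.X + c.a.(X + X) has moves ··a··> p1, ··c··> p2
  p1 = c.c.(rec X. a.c.c.X + c.a.(X + X)) has moves ··c··> p3
  p2 = a.((rec X. a.c.c.X + c.a.(X + X)) + (rec X. a.c.c.X + c.a.(X + X))) has moves ··a··> p4
  p3 = c.(rec X. a.c.c.X + c.a.(X + X)) has moves ··c··> p0
  p4 = (rec X. a.c.c.X + c.a.(X + X)) + (rec X. a.c.c.X + c.a.(X + X)) has moves ··a··> p1, ··c··> p2
Q's transition system — 6 states:
  q0 = rec X. a.c.c.X + b.0 + c.a.(X + X) has moves ··a··> q1, ··b··> q2, ··c··> q3
  q1 = c.c.(rec X. a.c.c.X + b.0 + c.a.(X + X)) has moves ··c··> q4
  q2 = 0 has moves (no moves)
  q3 = a.((rec X. a.c.c.X + b.0 + c.a.(X + X)) + (rec X. a.c.c.X + b.0 + c.a.(X + X))) has moves ··a··> q5
  q4 = c.(rec X. a.c.c.X + b.0 + c.a.(X + X)) has moves ··c··> q0
  q5 = (rec X. a.c.c.X + b.0 + c.a.(X + X)) + (rec X. a.c.c.X + b.0 + c.a.(X + X)) has moves ··a··> q1, ··b··> q2, ··c··> q3
Coarsest stable partition (strong bisimilarity classes):
  B0 = {p0, p4}
  B1 = {p1}
  B2 = {p3}
  B3 = {p2}
  B4 = {q0, q5}
  B5 = {q1}
  B6 = {q4}
  B7 = {q3}
  B8 = {q2}
p0 ∈ B0, q0 ∈ B4 → different blocks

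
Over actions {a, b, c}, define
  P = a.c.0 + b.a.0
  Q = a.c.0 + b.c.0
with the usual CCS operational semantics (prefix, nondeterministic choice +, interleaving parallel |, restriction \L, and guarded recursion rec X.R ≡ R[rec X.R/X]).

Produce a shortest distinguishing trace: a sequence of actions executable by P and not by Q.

P's transition system — 4 states:
  u0 = a.c.0 + b.a.0 has moves —a→ u1, —b→ u2
  u1 = c.0 has moves —c→ u3
  u2 = a.0 has moves —a→ u3
  u3 = 0 has moves ·
Q's transition system — 3 states:
  v0 = a.c.0 + b.c.0 has moves —a→ v1, —b→ v1
  v1 = c.0 has moves —c→ v2
  v2 = 0 has moves ·
Trace ⟨ba⟩ through P, begin at {u0}:
  step 1 (b): {u2}
  step 2 (a): {u3}
  P completes σ.
Trace ⟨ba⟩ through Q, begin at {v0}:
  step 1 (b): {v1}
  step 2 (a): ∅  — Q cannot continue

ba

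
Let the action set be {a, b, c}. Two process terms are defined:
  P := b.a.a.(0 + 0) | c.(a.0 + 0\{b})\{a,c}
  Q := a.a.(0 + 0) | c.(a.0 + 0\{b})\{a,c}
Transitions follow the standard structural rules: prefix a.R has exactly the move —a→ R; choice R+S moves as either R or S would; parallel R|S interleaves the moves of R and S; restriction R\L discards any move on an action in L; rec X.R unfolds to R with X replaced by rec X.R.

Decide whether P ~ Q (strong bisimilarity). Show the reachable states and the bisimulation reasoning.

P's transition system — 8 states:
  p0 = b.a.a.(0 + 0) | c.(a.0 + 0\{b})\{a,c} has moves —b→ p1, —c→ p2
  p1 = a.a.(0 + 0) | c.(a.0 + 0\{b})\{a,c} has moves —a→ p3, —c→ p4
  p2 = b.a.a.(0 + 0) | (a.0 + 0\{b})\{a,c} has moves —b→ p4
  p3 = a.(0 + 0) | c.(a.0 + 0\{b})\{a,c} has moves —a→ p5, —c→ p6
  p4 = a.a.(0 + 0) | (a.0 + 0\{b})\{a,c} has moves —a→ p6
  p5 = (0 + 0) | c.(a.0 + 0\{b})\{a,c} has moves —c→ p7
  p6 = a.(0 + 0) | (a.0 + 0\{b})\{a,c} has moves —a→ p7
  p7 = (0 + 0) | (a.0 + 0\{b})\{a,c} has moves ·
Q's transition system — 6 states:
  q0 = a.a.(0 + 0) | c.(a.0 + 0\{b})\{a,c} has moves —a→ q1, —c→ q2
  q1 = a.(0 + 0) | c.(a.0 + 0\{b})\{a,c} has moves —a→ q3, —c→ q4
  q2 = a.a.(0 + 0) | (a.0 + 0\{b})\{a,c} has moves —a→ q4
  q3 = (0 + 0) | c.(a.0 + 0\{b})\{a,c} has moves —c→ q5
  q4 = a.(0 + 0) | (a.0 + 0\{b})\{a,c} has moves —a→ q5
  q5 = (0 + 0) | (a.0 + 0\{b})\{a,c} has moves ·
Bisimilarity quotient blocks:
  B0 = {p0}
  B1 = {p2}
  B2 = {p4, q2}
  B3 = {p6, q4}
  B4 = {p7, q5}
  B5 = {p1, q0}
  B6 = {p3, q1}
  B7 = {p5, q3}
p0 ∈ B0, q0 ∈ B5 → different blocks

not bisimilar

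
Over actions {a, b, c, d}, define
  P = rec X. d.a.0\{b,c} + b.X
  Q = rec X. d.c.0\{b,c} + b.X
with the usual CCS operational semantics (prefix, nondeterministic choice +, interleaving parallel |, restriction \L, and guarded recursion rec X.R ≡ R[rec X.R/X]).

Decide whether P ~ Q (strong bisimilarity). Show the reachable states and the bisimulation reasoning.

P ≁ Q

Reachable graph of P (3 states):
  p0 = rec X. d.a.0\{b,c} + b.X → --b--▸ p0, --d--▸ p1
  p1 = a.0\{b,c} → --a--▸ p2
  p2 = 0\{b,c} → (no moves)
Reachable graph of Q (3 states):
  q0 = rec X. d.c.0\{b,c} + b.X → --b--▸ q0, --d--▸ q1
  q1 = c.0\{b,c} → --c--▸ q2
  q2 = 0\{b,c} → (no moves)
Coarsest stable partition (strong bisimilarity classes):
  B0 = {p0}
  B1 = {p1}
  B2 = {p2, q2}
  B3 = {q0}
  B4 = {q1}
p0 ∈ B0, q0 ∈ B3 → different blocks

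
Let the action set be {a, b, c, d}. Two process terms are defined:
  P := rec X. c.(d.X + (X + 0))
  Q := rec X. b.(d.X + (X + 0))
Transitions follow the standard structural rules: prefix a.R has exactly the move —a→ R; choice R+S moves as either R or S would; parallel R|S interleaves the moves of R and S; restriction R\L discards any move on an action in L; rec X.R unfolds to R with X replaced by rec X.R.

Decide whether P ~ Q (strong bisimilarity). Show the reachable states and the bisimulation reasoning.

Reachable graph of P (2 states):
  m0 = rec X. c.(d.X + (X + 0)) has moves —c→ m1
  m1 = d.(rec X. c.(d.X + (X + 0))) + ((rec X. c.(d.X + (X + 0))) + 0) has moves —c→ m1, —d→ m0
Reachable graph of Q (2 states):
  n0 = rec X. b.(d.X + (X + 0)) has moves —b→ n1
  n1 = d.(rec X. b.(d.X + (X + 0))) + ((rec X. b.(d.X + (X + 0))) + 0) has moves —b→ n1, —d→ n0
Coarsest stable partition (strong bisimilarity classes):
  B0 = {m0}
  B1 = {m1}
  B2 = {n0}
  B3 = {n1}
m0 ∈ B0, n0 ∈ B2 → different blocks

P ≁ Q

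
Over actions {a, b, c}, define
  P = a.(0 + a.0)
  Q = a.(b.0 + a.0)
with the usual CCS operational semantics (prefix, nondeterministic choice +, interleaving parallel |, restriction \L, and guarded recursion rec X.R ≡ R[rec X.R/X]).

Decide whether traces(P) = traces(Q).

P's transition system — 3 states:
  p0 = a.(0 + a.0) ⊢ -a-> p1
  p1 = 0 + a.0 ⊢ -a-> p2
  p2 = 0 ⊢ deadlocked
Q's transition system — 3 states:
  q0 = a.(b.0 + a.0) ⊢ -a-> q1
  q1 = b.0 + a.0 ⊢ -a-> q2, -b-> q2
  q2 = 0 ⊢ deadlocked
Trace ⟨ab⟩ through Q, begin at {q0}:
  [1] a ⇒ {q1}
  [2] b ⇒ {q2}
  ✓ Q
Trace ⟨ab⟩ through P, begin at {p0}:
  [1] a ⇒ {p1}
  [2] b ⇒ ∅  — P cannot continue

trace-distinct — witness ⟨ab⟩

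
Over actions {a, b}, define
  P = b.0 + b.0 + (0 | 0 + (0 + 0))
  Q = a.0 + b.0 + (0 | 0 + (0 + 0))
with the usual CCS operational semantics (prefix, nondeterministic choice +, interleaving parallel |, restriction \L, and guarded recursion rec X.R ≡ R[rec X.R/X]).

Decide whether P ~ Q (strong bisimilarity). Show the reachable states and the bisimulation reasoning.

NO

Reachable graph of P (2 states):
  s0 = b.0 + b.0 + (0 | 0 + (0 + 0)) has moves =b=> s1
  s1 = 0 has moves ·
Reachable graph of Q (2 states):
  t0 = a.0 + b.0 + (0 | 0 + (0 + 0)) has moves =a=> t1, =b=> t1
  t1 = 0 has moves ·
Bisimilarity quotient blocks:
  B0 = {s0}
  B1 = {s1, t1}
  B2 = {t0}
s0 ∈ B0, t0 ∈ B2 → different blocks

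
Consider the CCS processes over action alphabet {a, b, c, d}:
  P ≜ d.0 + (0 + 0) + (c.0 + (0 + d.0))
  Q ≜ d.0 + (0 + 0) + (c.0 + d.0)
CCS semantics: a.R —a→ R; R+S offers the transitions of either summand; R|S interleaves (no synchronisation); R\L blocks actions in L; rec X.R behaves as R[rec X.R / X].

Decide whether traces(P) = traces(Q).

P's transition system — 2 states:
  m0 = d.0 + (0 + 0) + (c.0 + (0 + d.0)) has moves ··c··> m1, ··d··> m1
  m1 = 0 has moves (no moves)
Q's transition system — 2 states:
  n0 = d.0 + (0 + 0) + (c.0 + d.0) has moves ··c··> n1, ··d··> n1
  n1 = 0 has moves (no moves)
Bisimilarity quotient blocks:
  B0 = {m0, n0}
  B1 = {m1, n1}
m0 ∈ B0, n0 ∈ B0 → same block
Bisimilar ⇒ trace-equivalent.

YES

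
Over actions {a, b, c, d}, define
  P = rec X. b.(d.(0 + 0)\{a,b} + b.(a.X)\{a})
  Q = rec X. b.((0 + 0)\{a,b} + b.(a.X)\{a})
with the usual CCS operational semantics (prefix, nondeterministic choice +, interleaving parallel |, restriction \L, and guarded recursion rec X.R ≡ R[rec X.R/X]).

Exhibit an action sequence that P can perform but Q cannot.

bd

P's transition system — 4 states:
  s0 = rec X. b.(d.(0 + 0)\{a,b} + b.(a.X)\{a}) ⊢ =b=> s1
  s1 = d.(0 + 0)\{a,b} + b.(a.(rec X. b.(d.(0 + 0)\{a,b} + b.(a.X)\{a})))\{a} ⊢ =b=> s2, =d=> s3
  s2 = (a.(rec X. b.(d.(0 + 0)\{a,b} + b.(a.X)\{a})))\{a} ⊢ ∅
  s3 = (0 + 0)\{a,b} ⊢ ∅
Q's transition system — 3 states:
  t0 = rec X. b.((0 + 0)\{a,b} + b.(a.X)\{a}) ⊢ =b=> t1
  t1 = (0 + 0)\{a,b} + b.(a.(rec X. b.((0 + 0)\{a,b} + b.(a.X)\{a})))\{a} ⊢ =b=> t2
  t2 = (a.(rec X. b.((0 + 0)\{a,b} + b.(a.X)\{a})))\{a} ⊢ ∅
Executing bd from P (initial set {s0}):
  [1] b ⇒ {s1}
  [2] d ⇒ {s3}
  — P admits the full trace.
Executing bd from Q (initial set {t0}):
  [1] b ⇒ {t1}
  [2] d ⇒ ∅  — Q cannot continue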